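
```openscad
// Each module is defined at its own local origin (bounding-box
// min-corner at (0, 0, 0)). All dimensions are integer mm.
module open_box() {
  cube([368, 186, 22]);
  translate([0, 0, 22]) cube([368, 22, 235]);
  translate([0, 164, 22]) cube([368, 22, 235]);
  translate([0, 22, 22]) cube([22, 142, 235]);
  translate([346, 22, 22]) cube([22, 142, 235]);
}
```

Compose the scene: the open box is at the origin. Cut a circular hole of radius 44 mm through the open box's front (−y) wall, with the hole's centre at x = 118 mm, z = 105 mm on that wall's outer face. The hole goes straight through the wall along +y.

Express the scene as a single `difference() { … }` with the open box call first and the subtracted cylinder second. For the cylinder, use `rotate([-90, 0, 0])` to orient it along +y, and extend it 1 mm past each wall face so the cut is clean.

difference() {
  open_box();
  translate([118, -1, 105]) rotate([-90, 0, 0]) cylinder(h = 24, r = 44);
}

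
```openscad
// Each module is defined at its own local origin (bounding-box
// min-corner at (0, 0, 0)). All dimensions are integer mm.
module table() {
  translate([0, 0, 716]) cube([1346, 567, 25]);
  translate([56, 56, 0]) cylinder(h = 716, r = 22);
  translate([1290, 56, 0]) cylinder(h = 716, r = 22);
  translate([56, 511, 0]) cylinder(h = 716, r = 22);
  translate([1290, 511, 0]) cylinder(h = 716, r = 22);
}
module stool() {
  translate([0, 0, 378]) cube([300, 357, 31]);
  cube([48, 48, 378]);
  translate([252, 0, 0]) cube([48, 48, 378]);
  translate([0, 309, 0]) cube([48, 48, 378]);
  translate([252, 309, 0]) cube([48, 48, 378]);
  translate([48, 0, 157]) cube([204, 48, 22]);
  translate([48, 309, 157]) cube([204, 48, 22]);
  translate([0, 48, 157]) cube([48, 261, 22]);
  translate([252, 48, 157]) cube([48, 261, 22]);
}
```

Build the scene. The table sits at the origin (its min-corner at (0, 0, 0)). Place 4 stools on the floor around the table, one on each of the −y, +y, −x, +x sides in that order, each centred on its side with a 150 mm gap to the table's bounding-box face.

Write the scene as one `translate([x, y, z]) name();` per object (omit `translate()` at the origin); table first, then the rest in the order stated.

table();
translate([523, -507, 0]) stool();
translate([523, 717, 0]) stool();
translate([-450, 105, 0]) stool();
translate([1496, 105, 0]) stool();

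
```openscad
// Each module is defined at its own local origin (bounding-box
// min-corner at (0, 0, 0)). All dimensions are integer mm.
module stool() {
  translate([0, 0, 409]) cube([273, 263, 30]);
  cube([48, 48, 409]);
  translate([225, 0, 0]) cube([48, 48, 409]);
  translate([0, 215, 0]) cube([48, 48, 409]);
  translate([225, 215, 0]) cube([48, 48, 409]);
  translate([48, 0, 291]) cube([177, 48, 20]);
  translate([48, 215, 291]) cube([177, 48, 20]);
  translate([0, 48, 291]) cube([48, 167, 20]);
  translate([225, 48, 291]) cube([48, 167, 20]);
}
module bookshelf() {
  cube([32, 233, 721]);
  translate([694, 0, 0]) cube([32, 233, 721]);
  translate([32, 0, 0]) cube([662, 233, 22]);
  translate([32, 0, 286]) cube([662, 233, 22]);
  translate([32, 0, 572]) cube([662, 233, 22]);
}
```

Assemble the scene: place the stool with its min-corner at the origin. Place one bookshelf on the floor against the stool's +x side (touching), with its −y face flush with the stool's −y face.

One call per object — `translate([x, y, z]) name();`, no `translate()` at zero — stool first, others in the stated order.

stool();
translate([273, 0, 0]) bookshelf();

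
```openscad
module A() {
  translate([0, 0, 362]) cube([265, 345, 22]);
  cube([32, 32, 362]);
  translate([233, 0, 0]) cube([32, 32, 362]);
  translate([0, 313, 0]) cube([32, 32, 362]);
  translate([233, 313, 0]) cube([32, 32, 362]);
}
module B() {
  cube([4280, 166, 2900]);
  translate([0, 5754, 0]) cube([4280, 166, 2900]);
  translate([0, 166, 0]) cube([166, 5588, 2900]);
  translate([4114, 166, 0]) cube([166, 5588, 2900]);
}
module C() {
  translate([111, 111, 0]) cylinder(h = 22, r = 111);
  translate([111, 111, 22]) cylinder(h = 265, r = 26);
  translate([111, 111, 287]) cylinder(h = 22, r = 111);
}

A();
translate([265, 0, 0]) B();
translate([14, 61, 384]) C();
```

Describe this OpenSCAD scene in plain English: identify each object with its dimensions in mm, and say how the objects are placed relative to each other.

A is a simple wooden stool: a rectangular seat 265 mm (x) by 345 mm (y), 22 mm thick, top face at z = 384 mm, on four square legs, each 32×32 mm in cross-section. The legs rest on z = 0, each flush with a corner of the seat.

B is a box-shaped house frame (walls only): outside footprint 4280×5920 mm, wall height 2900 mm, wall thickness 166 mm. The two y-facing walls run the full x-width; the two x-facing walls fit between the inner faces of the y-facing walls.

C is a spool: two coaxial disc flanges of radius 111 mm and thickness 22 mm, joined by a core cylinder of radius 26 mm and height 265 mm. The lower flange rests on z = 0 and the three cylinders share a vertical axis.

The house frame is against the stool's +x side, with their −y faces flush. The spool is on top of the stool.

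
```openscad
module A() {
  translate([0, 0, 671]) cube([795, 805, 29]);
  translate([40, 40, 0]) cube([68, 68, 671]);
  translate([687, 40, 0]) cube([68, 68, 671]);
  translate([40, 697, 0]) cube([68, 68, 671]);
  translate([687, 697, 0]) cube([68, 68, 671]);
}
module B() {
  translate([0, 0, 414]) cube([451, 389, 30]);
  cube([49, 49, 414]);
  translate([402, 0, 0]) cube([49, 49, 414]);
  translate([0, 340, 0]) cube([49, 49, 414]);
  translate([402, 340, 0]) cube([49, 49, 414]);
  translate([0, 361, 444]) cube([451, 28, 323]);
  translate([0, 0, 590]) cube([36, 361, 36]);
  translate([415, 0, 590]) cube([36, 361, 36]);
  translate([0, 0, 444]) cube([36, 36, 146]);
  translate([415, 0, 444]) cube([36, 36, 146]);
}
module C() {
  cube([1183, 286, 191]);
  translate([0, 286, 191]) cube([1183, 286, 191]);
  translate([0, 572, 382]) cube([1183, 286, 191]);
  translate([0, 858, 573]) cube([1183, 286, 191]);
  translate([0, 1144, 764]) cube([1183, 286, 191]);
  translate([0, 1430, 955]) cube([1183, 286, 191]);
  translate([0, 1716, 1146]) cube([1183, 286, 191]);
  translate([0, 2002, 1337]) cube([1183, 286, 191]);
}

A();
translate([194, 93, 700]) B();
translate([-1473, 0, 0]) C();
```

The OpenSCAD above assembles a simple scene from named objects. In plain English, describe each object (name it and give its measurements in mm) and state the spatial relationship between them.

A is a table: top 795 mm (x) × 805 mm (y), 29 mm thick, upper face at z = 700 mm, on four 68×68 mm square legs, each inset 40 mm from the nearest pair of top edges, running from z = 0 to the bottom of the top.

B is a chair: 451×389 mm seat, 30 mm thick, top at z = 444 mm, on four 49 mm square corner legs flush with the seat edges. A 28 mm thick backrest slab spans the full seat width, extending 323 mm above the seat top, its back face flush with the seat's +y edge. Two armrests of 36×36 mm section run along each side from the seat's front edge to the front of the backrest, top faces 182 mm above the seat top and outer faces flush with the seat's x-edges; a 36×36 mm post under the front of each armrest stands on the seat at the front corner.

C is a run of 8 identical solid stair steps. Each tread is 1183×286 mm and each step block is 191 mm high. Step 1 rests on the floor; step k is offset from step 1 by (k−1)×286 mm in y and (k−1)×191 mm in z.

The chair is on top of the table. The staircase is on the floor beside the table on its −x side.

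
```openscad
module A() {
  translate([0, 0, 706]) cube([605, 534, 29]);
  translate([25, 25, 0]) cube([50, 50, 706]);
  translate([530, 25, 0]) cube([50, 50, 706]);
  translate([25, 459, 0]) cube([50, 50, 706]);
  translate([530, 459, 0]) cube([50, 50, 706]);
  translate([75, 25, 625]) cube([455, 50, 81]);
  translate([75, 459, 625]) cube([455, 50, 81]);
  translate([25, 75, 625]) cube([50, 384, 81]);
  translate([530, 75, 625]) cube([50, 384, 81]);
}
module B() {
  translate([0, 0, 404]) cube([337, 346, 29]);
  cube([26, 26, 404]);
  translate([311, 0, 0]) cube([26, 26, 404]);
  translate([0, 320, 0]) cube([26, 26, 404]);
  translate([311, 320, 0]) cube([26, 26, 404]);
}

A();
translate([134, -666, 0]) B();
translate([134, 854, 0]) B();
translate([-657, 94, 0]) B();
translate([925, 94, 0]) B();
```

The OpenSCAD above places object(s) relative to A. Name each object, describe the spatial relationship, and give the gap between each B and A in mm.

A is a table. B is a stool. Four stools sit around the table at the −y, +y, −x, +x sides. The gap between each stool and the table is 320 mm.

Each stool's nearest face is 320 mm from the table's bounding box.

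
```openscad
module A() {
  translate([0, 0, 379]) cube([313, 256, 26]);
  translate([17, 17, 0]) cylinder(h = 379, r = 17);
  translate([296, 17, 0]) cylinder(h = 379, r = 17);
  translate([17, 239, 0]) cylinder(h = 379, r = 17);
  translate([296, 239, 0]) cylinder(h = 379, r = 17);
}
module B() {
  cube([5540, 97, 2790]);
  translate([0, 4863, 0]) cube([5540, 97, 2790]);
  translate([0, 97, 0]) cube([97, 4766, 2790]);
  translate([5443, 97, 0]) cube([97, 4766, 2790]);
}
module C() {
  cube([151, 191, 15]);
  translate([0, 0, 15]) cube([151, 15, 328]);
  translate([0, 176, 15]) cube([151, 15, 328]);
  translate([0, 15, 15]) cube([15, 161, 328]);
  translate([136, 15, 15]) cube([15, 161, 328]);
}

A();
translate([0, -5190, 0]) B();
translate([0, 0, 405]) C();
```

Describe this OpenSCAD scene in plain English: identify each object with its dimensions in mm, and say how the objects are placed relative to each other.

A is a four-legged stool. The seat is 313×256 mm, 26 mm thick, top at z = 405 mm. It stands on four round legs, each 34 mm in diameter, from z = 0 to the seat underside, each leg's axis is inset half a diameter from the nearest pair of seat edges (so the leg's bounding box is flush with the corner).

B is a box-shaped house frame (walls only): outside footprint 5540×4960 mm, wall height 2790 mm, wall thickness 97 mm. The two y-facing walls run the full x-width; the two x-facing walls fit between the inner faces of the y-facing walls.

C is an open-topped rectangular box: outside dimensions 151×191×343 mm, with a uniform wall and base thickness of 15 mm. The base is a full 151×191 slab on the floor; four walls sit on top of the base. The front and back walls (the −y and +y sides) span the full width; the two side walls fit between them.

The house frame is on the floor beside the stool on its −y side. The open box is on top of the stool.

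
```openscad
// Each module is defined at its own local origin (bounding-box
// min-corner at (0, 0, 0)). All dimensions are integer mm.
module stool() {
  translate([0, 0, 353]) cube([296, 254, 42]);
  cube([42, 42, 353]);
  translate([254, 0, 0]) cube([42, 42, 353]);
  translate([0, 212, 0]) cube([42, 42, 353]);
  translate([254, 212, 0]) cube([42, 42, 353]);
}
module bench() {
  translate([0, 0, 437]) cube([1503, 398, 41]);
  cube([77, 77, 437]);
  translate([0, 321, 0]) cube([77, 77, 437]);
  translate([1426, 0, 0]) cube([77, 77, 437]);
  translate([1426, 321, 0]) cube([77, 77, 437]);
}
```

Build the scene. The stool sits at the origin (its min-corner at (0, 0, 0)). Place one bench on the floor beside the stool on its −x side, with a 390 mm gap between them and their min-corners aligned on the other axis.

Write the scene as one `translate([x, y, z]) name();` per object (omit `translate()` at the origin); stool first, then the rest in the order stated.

stool();
translate([-1893, 0, 0]) bench();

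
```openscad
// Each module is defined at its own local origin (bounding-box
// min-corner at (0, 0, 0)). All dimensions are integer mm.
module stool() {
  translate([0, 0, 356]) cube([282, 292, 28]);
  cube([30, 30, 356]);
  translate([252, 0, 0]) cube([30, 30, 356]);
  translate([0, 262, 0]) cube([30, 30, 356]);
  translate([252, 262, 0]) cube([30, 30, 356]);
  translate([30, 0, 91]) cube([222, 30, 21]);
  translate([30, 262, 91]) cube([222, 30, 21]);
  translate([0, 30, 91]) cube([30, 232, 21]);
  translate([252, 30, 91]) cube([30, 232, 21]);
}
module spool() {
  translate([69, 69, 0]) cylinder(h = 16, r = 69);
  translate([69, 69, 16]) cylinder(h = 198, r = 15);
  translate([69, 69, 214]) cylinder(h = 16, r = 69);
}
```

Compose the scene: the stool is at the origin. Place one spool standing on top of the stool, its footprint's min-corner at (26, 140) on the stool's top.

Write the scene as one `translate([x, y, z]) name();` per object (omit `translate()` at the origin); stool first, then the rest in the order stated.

stool();
translate([26, 140, 384]) spool();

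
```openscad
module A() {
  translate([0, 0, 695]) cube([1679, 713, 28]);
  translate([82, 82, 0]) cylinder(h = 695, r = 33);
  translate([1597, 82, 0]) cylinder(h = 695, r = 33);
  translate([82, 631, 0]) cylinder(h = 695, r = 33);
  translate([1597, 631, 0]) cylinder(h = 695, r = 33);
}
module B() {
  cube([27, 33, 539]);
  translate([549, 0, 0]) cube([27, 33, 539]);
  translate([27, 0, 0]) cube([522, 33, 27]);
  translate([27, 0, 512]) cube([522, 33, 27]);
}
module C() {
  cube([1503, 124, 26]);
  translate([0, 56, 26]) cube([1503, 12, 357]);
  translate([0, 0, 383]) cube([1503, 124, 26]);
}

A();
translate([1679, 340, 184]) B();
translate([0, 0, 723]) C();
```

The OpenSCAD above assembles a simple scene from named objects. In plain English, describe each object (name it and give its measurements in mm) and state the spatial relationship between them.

A is a table with a 1679×713 mm rectangular top, 28 mm thick, top surface at z = 723 mm, supported by four round legs of 66 mm diameter, each leg's bounding box inset 49 mm from the nearest pair of top edges, running from the floor.

B is a rectangular picture frame lying in the x–z plane (depth along y). The opening is 522 mm wide (x) by 485 mm tall (z), surrounded by a border 27 mm wide on all four sides. The frame is 33 mm deep and is made of two full-height vertical stiles with two horizontal rails fitted between them.

C is an I-beam lying along x, 1503 mm long. Overall section height 409 mm. Two flanges 124 mm wide (y) and 26 mm thick, one on the floor and one at the top; a web 12 mm thick runs between them, centred on the flange width.

The picture frame is beside the table with their tops flush at z = 723. The I-beam is on top of the table.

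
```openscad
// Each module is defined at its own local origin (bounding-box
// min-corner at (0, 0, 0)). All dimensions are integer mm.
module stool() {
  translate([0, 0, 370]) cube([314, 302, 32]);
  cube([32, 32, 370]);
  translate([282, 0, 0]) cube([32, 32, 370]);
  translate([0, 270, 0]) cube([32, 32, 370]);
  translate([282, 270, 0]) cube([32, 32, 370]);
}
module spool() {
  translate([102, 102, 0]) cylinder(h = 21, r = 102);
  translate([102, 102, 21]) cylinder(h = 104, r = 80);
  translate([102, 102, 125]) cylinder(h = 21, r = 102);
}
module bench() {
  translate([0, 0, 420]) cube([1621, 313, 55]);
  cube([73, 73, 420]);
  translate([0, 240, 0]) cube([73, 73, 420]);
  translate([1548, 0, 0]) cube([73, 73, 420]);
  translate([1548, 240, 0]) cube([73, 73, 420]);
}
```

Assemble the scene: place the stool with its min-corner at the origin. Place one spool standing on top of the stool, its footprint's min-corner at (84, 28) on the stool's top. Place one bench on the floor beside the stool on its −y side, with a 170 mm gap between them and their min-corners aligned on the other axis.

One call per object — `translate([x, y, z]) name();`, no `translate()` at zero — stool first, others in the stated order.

stool();
translate([84, 28, 402]) spool();
translate([0, -483, 0]) bench();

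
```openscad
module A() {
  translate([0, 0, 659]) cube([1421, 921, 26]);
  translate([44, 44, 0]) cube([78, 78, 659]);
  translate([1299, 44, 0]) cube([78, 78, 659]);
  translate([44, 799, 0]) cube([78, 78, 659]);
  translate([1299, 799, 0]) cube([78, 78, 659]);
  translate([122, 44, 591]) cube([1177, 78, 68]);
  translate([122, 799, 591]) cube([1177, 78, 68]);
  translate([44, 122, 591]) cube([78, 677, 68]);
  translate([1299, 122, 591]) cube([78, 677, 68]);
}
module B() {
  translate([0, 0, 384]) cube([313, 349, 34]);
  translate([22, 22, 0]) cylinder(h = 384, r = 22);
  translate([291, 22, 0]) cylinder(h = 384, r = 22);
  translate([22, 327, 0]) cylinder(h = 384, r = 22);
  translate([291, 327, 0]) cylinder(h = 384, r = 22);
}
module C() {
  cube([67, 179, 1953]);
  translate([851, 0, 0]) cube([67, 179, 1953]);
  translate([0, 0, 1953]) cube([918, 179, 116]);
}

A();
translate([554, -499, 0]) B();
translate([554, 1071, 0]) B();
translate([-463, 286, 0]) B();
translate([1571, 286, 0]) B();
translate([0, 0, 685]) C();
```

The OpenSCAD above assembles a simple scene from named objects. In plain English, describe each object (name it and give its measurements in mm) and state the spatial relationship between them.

A is a table: top 1421 mm (x) × 921 mm (y), 26 mm thick, upper face at z = 685 mm, on four 78×78 mm square legs, each inset 44 mm from the nearest pair of top edges, running from z = 0 to the bottom of the top. Four apron rails, 78 mm thick and 68 mm tall, run between adjacent legs with their top edges flush with the underside of the top and their outer faces flush with the legs' outer faces.

B is a four-legged stool. The seat is 313×349 mm, 34 mm thick, top at z = 418 mm. It stands on four round legs, each 44 mm in diameter, from z = 0 to the seat underside, each leg's axis is inset half a diameter from the nearest pair of seat edges (so the leg's bounding box is flush with the corner).

C is a door frame. The clear opening is 784 mm wide and 1953 mm high. Two 67 mm wide jambs, 179 mm deep, stand either side of the opening from the floor to the top of the opening. A 116 mm thick head sits across the top of both jambs, spanning the full outside width of the frame.

Four stools sit around the table at the −y, +y, −x, +x sides. The door frame is on top of the table.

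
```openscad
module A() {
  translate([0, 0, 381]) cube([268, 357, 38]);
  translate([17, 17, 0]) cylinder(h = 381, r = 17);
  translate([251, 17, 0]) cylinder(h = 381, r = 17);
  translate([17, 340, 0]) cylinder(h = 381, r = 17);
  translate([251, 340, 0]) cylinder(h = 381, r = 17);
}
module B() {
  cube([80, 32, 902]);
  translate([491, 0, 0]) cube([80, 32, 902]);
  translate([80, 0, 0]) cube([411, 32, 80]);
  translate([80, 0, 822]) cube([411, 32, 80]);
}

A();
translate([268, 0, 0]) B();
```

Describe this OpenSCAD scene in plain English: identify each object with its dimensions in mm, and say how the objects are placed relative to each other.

A is a four-legged stool. The seat is 268×357 mm, 38 mm thick, top at z = 419 mm. It stands on four round legs, each 34 mm in diameter, from z = 0 to the seat underside, each leg's axis is inset half a diameter from the nearest pair of seat edges (so the leg's bounding box is flush with the corner).

B is a picture frame with a 411×742 mm rectangular opening (x by z) and a uniform 80 mm border on every side. Frame depth is 32 mm along y. It is built from two vertical stiles running the full outside height and two horizontal rails spanning the gap between the stiles.

The picture frame is against the stool's +x side, with their −y faces flush.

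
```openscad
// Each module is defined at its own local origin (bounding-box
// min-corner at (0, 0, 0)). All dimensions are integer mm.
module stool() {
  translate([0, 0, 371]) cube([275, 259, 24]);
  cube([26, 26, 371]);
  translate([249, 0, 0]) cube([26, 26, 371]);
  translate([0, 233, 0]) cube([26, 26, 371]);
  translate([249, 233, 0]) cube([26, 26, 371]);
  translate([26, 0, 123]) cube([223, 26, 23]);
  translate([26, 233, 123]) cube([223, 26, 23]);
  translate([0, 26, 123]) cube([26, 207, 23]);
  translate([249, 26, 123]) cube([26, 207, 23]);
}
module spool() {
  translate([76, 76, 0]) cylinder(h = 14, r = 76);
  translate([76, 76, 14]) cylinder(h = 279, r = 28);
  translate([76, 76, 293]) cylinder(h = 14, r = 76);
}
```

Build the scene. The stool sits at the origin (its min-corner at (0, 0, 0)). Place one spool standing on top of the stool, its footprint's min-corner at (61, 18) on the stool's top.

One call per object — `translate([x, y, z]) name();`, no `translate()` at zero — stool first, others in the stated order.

stool();
translate([61, 18, 395]) spool();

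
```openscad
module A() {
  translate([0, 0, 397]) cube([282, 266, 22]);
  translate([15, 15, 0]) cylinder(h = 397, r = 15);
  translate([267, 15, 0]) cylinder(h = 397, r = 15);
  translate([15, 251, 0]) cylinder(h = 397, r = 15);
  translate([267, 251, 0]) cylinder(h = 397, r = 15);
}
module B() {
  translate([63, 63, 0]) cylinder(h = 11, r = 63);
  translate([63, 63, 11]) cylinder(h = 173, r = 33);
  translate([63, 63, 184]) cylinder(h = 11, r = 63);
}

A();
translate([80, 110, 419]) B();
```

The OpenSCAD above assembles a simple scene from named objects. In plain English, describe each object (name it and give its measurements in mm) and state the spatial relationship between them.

A is a simple wooden stool: a rectangular seat 282 mm (x) by 266 mm (y), 22 mm thick, top face at z = 419 mm, on four round legs, each 30 mm in diameter. The legs rest on z = 0, each leg's axis is inset half a diameter from the nearest pair of seat edges (so the leg's bounding box is flush with the corner).

B is a spool: two coaxial disc flanges of radius 63 mm and thickness 11 mm, joined by a core cylinder of radius 33 mm and height 173 mm. The lower flange rests on z = 0 and the three cylinders share a vertical axis.

The spool is on top of the stool.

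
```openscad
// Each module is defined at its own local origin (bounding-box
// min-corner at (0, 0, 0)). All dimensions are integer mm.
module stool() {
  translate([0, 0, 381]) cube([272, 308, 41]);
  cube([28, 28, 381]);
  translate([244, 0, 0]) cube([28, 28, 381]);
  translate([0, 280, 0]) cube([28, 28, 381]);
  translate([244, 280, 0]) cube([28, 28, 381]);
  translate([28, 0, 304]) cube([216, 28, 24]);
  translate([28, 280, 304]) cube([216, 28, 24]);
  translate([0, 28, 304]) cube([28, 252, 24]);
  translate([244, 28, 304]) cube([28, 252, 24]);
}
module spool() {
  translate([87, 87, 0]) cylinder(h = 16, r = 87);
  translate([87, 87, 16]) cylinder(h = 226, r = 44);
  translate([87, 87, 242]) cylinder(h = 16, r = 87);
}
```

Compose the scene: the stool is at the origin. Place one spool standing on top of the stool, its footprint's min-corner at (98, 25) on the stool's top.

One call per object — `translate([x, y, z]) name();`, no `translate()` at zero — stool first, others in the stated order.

stool();
translate([98, 25, 422]) spool();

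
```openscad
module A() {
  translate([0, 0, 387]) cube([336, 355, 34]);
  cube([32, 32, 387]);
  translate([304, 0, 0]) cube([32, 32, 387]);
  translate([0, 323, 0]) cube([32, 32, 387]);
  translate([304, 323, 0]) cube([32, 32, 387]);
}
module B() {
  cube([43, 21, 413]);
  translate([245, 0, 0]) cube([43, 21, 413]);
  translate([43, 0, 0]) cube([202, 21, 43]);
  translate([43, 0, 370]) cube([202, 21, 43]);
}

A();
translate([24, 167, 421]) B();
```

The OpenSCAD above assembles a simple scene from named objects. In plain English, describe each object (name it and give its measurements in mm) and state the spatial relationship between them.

A is a four-legged stool. The seat is 336×355 mm, 34 mm thick, top at z = 421 mm. It stands on four square legs, each 32×32 mm in cross-section, from z = 0 to the seat underside, each flush with a corner of the seat.

B is a picture frame with a 202×327 mm rectangular opening (x by z) and a uniform 43 mm border on every side. Frame depth is 21 mm along y. It is built from two vertical stiles running the full outside height and two horizontal rails spanning the gap between the stiles.

The picture frame is on top of the stool, centred.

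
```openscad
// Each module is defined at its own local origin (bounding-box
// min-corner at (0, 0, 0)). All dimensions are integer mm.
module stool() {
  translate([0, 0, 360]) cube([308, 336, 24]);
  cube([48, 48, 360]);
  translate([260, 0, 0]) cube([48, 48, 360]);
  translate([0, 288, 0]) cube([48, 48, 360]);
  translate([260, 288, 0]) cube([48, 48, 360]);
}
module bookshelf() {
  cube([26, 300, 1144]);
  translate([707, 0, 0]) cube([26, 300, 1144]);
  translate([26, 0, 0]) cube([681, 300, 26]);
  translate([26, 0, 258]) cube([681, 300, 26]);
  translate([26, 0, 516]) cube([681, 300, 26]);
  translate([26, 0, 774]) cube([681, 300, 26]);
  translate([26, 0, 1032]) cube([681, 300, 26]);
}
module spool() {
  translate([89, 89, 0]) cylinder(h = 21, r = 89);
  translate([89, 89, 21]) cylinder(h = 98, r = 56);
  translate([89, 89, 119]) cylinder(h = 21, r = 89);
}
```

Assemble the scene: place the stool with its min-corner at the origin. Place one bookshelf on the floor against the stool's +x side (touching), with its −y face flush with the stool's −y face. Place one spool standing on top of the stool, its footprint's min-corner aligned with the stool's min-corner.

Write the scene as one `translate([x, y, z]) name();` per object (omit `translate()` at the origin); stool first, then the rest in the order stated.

stool();
translate([308, 0, 0]) bookshelf();
translate([0, 0, 384]) spool();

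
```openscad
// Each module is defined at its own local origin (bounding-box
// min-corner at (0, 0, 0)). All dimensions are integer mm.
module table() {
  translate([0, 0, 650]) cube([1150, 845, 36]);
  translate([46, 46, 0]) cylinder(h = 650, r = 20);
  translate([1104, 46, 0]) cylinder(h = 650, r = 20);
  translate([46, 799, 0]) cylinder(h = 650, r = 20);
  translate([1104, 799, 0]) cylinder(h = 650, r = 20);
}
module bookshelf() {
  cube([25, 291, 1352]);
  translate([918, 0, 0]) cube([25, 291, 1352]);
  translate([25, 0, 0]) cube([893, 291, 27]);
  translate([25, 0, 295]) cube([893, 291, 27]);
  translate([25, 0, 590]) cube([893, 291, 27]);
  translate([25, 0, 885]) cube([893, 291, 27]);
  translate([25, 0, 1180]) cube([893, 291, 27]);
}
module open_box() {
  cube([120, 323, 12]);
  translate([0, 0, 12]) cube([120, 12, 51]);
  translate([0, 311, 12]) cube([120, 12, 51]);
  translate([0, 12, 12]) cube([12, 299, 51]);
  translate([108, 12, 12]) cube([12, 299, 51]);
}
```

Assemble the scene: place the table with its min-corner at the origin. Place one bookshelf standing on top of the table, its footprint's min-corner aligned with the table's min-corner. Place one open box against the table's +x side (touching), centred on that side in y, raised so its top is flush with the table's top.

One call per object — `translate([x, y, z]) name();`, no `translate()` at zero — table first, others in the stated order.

table();
translate([0, 0, 686]) bookshelf();
translate([1150, 261, 623]) open_box();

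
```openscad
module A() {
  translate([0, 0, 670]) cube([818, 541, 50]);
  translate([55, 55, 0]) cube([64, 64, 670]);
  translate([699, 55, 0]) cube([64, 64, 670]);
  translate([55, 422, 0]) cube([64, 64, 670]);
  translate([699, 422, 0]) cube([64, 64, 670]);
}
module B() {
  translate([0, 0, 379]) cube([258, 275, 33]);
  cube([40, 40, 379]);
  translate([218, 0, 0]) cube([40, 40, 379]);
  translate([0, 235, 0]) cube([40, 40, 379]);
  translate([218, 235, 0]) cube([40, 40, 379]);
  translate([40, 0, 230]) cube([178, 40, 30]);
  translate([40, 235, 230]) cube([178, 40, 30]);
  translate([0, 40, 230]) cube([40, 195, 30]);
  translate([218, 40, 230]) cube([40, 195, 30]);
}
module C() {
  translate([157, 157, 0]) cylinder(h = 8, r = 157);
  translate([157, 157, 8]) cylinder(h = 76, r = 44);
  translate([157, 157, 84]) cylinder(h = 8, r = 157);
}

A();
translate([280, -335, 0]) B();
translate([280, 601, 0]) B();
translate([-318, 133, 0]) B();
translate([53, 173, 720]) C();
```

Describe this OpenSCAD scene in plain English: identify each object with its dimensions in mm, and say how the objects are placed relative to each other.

A is a rectangular dining table. The top is 818×541×50 mm with its upper surface at z = 720 mm. It stands on four 64×64 mm square legs, each inset 55 mm from the nearest pair of top edges, running from the floor to the underside of the top.

B is a four-legged stool. The seat is a 258×275×33 mm slab whose top surface is at z = 412 mm; four square legs, each 40×40 mm in cross-section, run from the floor (z = 0) to the underside of the seat, each flush with a corner of the seat. Four stretchers, 40 mm wide and 30 mm tall, connect adjacent legs with their undersides at z = 230 mm, each running between the inner faces of the legs it joins and aligned with the legs' outer faces on the other axis.

C is a spool: two coaxial disc flanges of radius 157 mm and thickness 8 mm, joined by a core cylinder of radius 44 mm and height 76 mm. The lower flange rests on z = 0 and the three cylinders share a vertical axis.

Three stools sit around the table at the −y, +y, −x sides. The spool is on top of the table.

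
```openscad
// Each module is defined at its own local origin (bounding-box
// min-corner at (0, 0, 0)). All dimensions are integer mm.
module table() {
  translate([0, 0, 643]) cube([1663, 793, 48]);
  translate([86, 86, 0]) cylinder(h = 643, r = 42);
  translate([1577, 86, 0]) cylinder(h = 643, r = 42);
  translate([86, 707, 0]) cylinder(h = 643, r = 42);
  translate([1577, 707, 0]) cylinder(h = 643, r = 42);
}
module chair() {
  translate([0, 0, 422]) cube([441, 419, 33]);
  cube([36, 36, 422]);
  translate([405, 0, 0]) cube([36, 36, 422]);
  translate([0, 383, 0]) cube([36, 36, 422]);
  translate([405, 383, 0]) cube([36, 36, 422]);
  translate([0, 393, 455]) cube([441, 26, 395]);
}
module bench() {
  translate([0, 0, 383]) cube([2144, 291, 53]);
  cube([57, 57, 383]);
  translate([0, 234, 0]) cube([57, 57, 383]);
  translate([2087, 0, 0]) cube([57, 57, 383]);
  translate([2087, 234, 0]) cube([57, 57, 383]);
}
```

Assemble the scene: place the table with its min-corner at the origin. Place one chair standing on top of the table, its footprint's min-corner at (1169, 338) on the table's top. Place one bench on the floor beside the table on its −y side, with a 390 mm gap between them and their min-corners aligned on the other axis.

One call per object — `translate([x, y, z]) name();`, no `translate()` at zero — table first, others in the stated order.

table();
translate([1169, 338, 691]) chair();
translate([0, -681, 0]) bench();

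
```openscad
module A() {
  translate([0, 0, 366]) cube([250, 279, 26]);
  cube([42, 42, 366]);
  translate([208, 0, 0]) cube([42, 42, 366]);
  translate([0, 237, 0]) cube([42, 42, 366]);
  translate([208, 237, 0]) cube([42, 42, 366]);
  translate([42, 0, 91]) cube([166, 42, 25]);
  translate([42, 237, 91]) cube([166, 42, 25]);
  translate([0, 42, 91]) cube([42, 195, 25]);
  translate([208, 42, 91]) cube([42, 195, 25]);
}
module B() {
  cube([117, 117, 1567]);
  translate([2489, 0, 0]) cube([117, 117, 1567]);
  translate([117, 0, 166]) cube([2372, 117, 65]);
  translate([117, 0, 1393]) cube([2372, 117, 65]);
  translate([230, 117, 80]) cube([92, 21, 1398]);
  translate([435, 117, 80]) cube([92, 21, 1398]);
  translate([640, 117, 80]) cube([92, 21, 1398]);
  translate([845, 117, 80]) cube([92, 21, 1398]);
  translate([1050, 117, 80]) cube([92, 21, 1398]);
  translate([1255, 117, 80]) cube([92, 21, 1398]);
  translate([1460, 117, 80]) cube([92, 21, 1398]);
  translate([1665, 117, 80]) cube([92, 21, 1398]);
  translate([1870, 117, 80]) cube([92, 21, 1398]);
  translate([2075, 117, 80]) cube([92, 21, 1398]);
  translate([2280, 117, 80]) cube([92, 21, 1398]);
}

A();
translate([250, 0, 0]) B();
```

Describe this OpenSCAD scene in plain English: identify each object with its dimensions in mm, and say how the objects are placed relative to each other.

A is a four-legged stool. The seat is 250×279 mm, 26 mm thick, top at z = 392 mm. It stands on four square legs, each 42×42 mm in cross-section, from z = 0 to the seat underside, each flush with a corner of the seat. Four stretchers, 42 mm wide and 25 mm tall, connect adjacent legs with their undersides at z = 91 mm, each running between the inner faces of the legs it joins and aligned with the legs' outer faces on the other axis.

B is a fence section. Two 117×117 mm posts, 1567 mm tall, stand on the floor with a clear span of 2372 mm between their inner faces. Two horizontal rails of 117×65 mm section span the gap between the posts with their undersides at z = 166 mm and z = 1393 mm, flush with the posts' −y face. 11 pickets, each 92 mm wide, 21 mm thick and 1398 mm tall, are fixed to the +y face of the rails with their bottoms at z = 80 mm, evenly spaced across the span with equal gaps (rounded down to the nearest mm) at the −x end and between each pair — any rounding remainder accumulates at the +x end.

The fence section is against the stool's +x side, with their −y faces flush.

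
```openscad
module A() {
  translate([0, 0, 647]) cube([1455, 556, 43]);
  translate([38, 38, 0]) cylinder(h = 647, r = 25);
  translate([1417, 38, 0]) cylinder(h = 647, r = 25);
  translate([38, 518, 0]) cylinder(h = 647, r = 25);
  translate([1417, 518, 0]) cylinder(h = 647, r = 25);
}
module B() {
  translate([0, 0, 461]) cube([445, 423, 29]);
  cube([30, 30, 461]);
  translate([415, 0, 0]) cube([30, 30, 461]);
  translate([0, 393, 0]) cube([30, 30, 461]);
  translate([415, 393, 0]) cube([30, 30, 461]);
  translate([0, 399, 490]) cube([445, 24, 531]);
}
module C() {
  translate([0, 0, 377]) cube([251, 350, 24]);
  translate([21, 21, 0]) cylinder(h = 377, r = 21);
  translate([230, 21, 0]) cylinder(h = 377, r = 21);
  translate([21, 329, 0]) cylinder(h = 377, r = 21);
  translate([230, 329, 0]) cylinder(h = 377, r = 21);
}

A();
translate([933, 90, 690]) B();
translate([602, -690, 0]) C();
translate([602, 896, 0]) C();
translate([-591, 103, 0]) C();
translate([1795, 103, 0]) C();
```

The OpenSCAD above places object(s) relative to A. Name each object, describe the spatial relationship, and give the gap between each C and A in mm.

Each stool's nearest face is 340 mm from the table's bounding box.

A is a table. B is a chair. C is a stool. The chair is on top of the table. Four stools sit around the table at the −y, +y, −x, +x sides. The gap between each stool and the table is 340 mm.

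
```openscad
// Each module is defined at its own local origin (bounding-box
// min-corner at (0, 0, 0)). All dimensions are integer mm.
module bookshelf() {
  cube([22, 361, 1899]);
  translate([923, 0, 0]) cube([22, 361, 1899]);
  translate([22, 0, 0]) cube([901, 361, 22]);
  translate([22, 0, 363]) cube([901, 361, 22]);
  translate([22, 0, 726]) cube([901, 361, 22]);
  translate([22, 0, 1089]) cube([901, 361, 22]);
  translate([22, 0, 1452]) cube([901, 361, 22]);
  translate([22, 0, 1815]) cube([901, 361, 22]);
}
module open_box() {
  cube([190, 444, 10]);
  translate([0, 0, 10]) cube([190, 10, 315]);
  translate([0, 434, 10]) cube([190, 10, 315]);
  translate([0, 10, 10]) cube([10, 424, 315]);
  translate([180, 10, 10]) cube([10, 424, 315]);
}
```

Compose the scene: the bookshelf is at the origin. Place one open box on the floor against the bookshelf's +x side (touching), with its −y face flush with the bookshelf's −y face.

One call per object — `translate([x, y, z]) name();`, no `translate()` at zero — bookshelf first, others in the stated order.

bookshelf();
translate([945, 0, 0]) open_box();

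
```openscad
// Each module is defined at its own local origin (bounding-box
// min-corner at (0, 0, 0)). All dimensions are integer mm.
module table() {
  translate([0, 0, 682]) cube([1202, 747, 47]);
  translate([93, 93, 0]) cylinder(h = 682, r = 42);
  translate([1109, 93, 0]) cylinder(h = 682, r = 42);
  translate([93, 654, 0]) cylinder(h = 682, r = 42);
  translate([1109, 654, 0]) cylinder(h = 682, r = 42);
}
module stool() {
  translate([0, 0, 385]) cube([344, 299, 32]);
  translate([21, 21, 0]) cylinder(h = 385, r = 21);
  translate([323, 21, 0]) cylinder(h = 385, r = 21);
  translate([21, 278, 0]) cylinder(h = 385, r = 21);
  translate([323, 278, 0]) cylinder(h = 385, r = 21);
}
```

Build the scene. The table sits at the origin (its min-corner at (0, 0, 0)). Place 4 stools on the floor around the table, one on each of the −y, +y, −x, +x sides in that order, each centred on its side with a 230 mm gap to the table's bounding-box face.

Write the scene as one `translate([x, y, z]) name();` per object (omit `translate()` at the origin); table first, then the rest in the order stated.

table();
translate([429, -529, 0]) stool();
translate([429, 977, 0]) stool();
translate([-574, 224, 0]) stool();
translate([1432, 224, 0]) stool();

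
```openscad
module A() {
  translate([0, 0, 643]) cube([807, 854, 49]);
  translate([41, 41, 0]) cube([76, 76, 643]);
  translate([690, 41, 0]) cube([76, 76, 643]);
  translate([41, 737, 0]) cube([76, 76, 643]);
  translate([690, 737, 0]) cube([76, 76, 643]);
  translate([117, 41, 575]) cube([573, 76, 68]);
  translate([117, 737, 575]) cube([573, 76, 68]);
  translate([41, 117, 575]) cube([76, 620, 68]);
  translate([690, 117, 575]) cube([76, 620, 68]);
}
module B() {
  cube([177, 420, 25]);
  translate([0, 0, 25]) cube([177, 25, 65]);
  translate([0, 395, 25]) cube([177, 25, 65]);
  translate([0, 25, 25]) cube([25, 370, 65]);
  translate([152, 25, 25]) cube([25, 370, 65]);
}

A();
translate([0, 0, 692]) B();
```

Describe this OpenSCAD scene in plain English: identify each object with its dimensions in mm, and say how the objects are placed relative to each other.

A is a table with a 807×854 mm rectangular top, 49 mm thick, top surface at z = 692 mm, supported by four 76×76 mm square legs, each inset 41 mm from the nearest pair of top edges, running from the floor. Four apron rails, 76 mm thick and 68 mm tall, run between adjacent legs with their top edges flush with the underside of the top and their outer faces flush with the legs' outer faces.

B is an open-topped rectangular box: outside dimensions 177×420×90 mm, with a uniform wall and base thickness of 25 mm. The base is a full 177×420 slab on the floor; four walls sit on top of the base. The front and back walls (the −y and +y sides) span the full width; the two side walls fit between them.

The open box is on top of the table.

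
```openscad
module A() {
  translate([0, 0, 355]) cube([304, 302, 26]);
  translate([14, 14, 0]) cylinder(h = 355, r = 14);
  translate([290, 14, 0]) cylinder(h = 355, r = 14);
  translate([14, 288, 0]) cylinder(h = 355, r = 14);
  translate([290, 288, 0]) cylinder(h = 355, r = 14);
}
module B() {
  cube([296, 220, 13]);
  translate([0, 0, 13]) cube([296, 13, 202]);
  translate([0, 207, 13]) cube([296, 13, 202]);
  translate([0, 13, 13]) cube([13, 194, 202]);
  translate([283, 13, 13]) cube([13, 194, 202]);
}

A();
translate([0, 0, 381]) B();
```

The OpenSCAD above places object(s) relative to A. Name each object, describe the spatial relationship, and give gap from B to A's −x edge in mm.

The open box's min-x is at 0; the stool's min-x is 0; gap = 0 mm.

A is a stool. B is an open box. The open box is on top of the stool. The gap from the open box to the stool's −x edge is 0 mm.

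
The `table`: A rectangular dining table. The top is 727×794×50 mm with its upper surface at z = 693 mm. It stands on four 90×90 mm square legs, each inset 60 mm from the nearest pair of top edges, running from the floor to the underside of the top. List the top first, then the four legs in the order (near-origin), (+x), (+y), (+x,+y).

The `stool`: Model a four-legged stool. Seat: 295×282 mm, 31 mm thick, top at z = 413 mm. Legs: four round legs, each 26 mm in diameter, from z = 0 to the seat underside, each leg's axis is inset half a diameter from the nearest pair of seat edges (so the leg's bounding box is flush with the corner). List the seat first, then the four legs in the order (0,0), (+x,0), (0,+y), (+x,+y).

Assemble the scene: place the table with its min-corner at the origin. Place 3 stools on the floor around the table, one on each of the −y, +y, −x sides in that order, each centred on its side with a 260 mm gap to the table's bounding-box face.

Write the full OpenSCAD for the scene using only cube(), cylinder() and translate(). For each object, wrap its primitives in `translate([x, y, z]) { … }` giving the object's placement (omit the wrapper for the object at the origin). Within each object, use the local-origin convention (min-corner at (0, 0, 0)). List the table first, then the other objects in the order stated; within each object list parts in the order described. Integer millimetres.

translate([0, 0, 643]) cube([727, 794, 50]);
translate([60, 60, 0]) cube([90, 90, 643]);
translate([577, 60, 0]) cube([90, 90, 643]);
translate([60, 644, 0]) cube([90, 90, 643]);
translate([577, 644, 0]) cube([90, 90, 643]);
translate([216, -542, 0]) {
  translate([0, 0, 382]) cube([295, 282, 31]);
  translate([13, 13, 0]) cylinder(h = 382, r = 13);
  translate([282, 13, 0]) cylinder(h = 382, r = 13);
  translate([13, 269, 0]) cylinder(h = 382, r = 13);
  translate([282, 269, 0]) cylinder(h = 382, r = 13);
}
translate([216, 1054, 0]) {
  translate([0, 0, 382]) cube([295, 282, 31]);
  translate([13, 13, 0]) cylinder(h = 382, r = 13);
  translate([282, 13, 0]) cylinder(h = 382, r = 13);
  translate([13, 269, 0]) cylinder(h = 382, r = 13);
  translate([282, 269, 0]) cylinder(h = 382, r = 13);
}
translate([-555, 256, 0]) {
  translate([0, 0, 382]) cube([295, 282, 31]);
  translate([13, 13, 0]) cylinder(h = 382, r = 13);
  translate([282, 13, 0]) cylinder(h = 382, r = 13);
  translate([13, 269, 0]) cylinder(h = 382, r = 13);
  translate([282, 269, 0]) cylinder(h = 382, r = 13);
}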